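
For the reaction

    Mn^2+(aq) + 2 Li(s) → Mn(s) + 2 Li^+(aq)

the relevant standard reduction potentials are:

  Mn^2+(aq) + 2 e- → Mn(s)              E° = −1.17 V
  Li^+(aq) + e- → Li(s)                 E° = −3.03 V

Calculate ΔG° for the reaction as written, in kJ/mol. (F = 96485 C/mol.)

−359 kJ/mol

In the reaction as written Mn^2+(aq) is reduced, so the Mn²⁺/Mn couple is the cathode and Li⁺/Li is the anode.
E°cell = −1.17 − (−3.03) = +1.86 V; balancing electrons gives n = 2.
ΔG° = −nFE°cell = −(2)(96485)(+1.86) J/mol = −359 kJ/mol.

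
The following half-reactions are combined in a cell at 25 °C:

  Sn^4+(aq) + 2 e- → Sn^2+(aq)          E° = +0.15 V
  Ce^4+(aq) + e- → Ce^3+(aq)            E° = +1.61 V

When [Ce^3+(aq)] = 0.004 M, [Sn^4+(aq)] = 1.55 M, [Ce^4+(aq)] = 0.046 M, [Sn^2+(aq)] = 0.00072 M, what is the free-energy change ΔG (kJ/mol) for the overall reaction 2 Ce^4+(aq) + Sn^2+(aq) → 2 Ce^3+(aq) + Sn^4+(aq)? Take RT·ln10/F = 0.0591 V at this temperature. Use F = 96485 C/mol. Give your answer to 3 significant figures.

With Ce⁴⁺/Ce³⁺ reduced at the cathode, E°cell = +1.61 − (+0.15) = +1.46 V and n = 2.
The reaction quotient is ([Ce^3+(aq)]^2·[Sn^4+(aq)]) / ([Ce^4+(aq)]^2·[Sn^2+(aq)]) = 16.3; by Nernst, E = +1.46 − (0.0591/2)(1.212) = +1.4242 V.
Then ΔG = −nFE = −2 × 96485 × +1.4242 J/mol = −275 kJ/mol.

−275 kJ/mol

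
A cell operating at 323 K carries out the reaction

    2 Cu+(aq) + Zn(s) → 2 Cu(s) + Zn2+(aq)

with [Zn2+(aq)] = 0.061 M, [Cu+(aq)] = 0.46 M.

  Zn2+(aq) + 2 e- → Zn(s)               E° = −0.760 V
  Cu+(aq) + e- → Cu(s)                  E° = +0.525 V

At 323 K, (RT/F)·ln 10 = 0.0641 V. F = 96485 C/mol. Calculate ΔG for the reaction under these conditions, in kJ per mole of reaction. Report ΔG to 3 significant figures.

E°cell = +0.525 − (−0.760) = +1.285 V; the balanced reaction transfers n = 2 electrons.
Q = [Zn2+(aq)] / [Cu+(aq)]^2 = 0.288, so log Q = −0.540 and E = +1.285 − (0.0641/2)(−0.540) = +1.3023 V.
ΔG = −nFE = −(2)(96485)(+1.3023) J/mol = −251 kJ/mol.

−251 kJ/mol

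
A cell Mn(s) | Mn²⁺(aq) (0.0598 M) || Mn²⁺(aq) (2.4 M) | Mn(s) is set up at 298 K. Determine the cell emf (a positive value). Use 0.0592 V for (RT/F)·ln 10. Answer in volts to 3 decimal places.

For a concentration cell E°cell = 0, since both electrodes use the same couple.
The compartment with the higher Mn²⁺(aq) concentration (2.4 M) acts as the cathode; ions are reduced there and produced at the dilute (0.0598 M) anode.
With n = 2, Ecell = −(0.0592/2)·log([dilute]/[conc]) = −(0.0592/2)·log(0.0598/2.4) = +0.047 V.

0.047 V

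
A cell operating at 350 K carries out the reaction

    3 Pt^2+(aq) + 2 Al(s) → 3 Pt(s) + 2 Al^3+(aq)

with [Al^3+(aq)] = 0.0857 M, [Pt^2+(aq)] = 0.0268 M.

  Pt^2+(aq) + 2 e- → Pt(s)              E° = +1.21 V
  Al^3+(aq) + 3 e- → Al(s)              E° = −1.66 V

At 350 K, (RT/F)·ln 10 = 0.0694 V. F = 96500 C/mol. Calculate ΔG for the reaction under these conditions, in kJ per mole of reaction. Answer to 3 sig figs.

−1640 kJ/mol

E°cell = +1.21 − (−1.66) = +2.87 V; the balanced reaction transfers n = 6 electrons.
Q = [Al^3+(aq)]^2 / [Pt^2+(aq)]^3 = 382, so log Q = 2.582 and E = +2.87 − (0.0694/6)(2.582) = +2.8401 V.
ΔG = −nFE = −(6)(96500)(+2.8401) J/mol = −1640 kJ/mol.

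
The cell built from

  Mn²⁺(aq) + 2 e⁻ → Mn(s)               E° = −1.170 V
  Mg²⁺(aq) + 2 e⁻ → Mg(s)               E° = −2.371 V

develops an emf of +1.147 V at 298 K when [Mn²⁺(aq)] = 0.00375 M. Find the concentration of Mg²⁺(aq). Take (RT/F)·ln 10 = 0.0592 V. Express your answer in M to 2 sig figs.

0.25 M

The Mn²⁺/Mn couple has the larger reduction potential, so it is the cathode: E°cell = −1.170 − (−2.371) = +1.201 V and n = 2.
Rearranging E = E° − (0.0592/n)·log Q gives log Q = 2(+1.201 − (+1.147))/0.0592 = 1.824.
Balancing electrons gives Mn²⁺(aq) + Mg(s) → Mn(s) + Mg²⁺(aq); thus Q = [Mg²⁺(aq)] / [Mn²⁺(aq)].
Isolating [Mg²⁺(aq)] in Q = 10^{1.824} yields log [Mg²⁺(aq)] = −0.602, i.e. 0.25 M.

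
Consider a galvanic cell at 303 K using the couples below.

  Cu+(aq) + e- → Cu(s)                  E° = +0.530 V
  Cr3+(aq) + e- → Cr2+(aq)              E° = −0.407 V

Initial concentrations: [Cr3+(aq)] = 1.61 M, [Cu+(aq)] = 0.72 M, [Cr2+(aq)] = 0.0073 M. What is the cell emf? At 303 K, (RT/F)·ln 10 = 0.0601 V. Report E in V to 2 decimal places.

+0.79 V

Since E°(Cu⁺/Cu) > E°(Cr³⁺/Cr²⁺), Cu⁺/Cu serves as the cathode.
E°cell = +0.530 − (−0.407) = +0.937 V, with n = 1 electron transferred.
Balancing gives Cu+(aq) + Cr2+(aq) → Cu(s) + Cr3+(aq); hence Q = [Cr3+(aq)] / ([Cu+(aq)]·[Cr2+(aq)]) = 306 (log Q = 2.486).
E = E° − (0.0601/n)·log Q = +0.937 − (0.0601/1)(2.486) = +0.79 V.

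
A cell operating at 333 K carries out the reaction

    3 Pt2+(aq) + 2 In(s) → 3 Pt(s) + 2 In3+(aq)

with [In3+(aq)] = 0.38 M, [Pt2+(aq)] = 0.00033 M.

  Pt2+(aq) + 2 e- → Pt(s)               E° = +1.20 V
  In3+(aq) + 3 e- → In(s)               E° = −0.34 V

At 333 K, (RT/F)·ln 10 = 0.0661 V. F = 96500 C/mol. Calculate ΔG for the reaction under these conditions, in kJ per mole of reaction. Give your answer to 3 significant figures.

E°cell = +1.20 − (−0.34) = +1.54 V; the balanced reaction transfers n = 6 electrons.
The reaction quotient is [In3+(aq)]^2 / [Pt2+(aq)]^3 = 4.02×10^9; by Nernst, E = +1.54 − (0.0661/6)(9.604) = +1.4342 V.
ΔG = −nFE = −(6)(96500)(+1.4342) J/mol = −830 kJ/mol.

−830 kJ/mol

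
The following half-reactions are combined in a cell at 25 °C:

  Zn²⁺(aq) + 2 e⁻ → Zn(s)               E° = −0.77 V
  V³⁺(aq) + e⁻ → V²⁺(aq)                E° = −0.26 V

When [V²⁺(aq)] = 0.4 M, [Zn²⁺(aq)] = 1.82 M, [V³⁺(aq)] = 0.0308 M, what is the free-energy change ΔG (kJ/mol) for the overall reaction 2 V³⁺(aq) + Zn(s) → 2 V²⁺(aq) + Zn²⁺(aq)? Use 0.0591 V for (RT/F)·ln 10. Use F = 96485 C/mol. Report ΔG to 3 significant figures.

−84.2 kJ/mol

With V³⁺/V²⁺ reduced at the cathode, E°cell = −0.26 − (−0.77) = +0.51 V and n = 2.
The reaction quotient is ([V²⁺(aq)]^2·[Zn²⁺(aq)]) / [V³⁺(aq)]^2 = 307; by Nernst, E = +0.51 − (0.0591/2)(2.487) = +0.4365 V.
Finally ΔG = −nFE = −(2)(96485 C/mol)(+0.4365 V) = −84.2 kJ/mol.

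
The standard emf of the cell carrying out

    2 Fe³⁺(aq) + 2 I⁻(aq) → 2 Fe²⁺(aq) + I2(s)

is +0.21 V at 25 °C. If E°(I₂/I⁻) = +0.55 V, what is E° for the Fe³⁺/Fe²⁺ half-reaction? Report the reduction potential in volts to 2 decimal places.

+0.76 V

In the reaction as written the Fe³⁺/Fe²⁺ couple is reduced (cathode) and I₂/I⁻ is oxidized (anode), so E°cell = E°(Fe³⁺/Fe²⁺) − E°(I₂/I⁻).
E°(Fe³⁺/Fe²⁺) = E°cell + E°(anode) = +0.21 + (+0.55) = +0.76 V.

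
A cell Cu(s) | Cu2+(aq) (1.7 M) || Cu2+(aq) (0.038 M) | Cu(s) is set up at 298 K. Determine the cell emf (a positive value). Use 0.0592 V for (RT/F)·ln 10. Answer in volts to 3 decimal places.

0.049 V

For a concentration cell E°cell = 0, since both electrodes use the same couple.
The compartment with the higher Cu2+(aq) concentration (1.7 M) acts as the cathode; ions are reduced there and produced at the dilute (0.038 M) anode.
With n = 2, Ecell = −(0.0592/2)·log([dilute]/[conc]) = −(0.0592/2)·log(0.038/1.7) = +0.049 V.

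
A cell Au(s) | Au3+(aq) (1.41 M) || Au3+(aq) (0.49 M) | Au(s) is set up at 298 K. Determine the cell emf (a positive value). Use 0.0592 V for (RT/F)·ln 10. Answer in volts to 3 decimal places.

0.009 V

For a concentration cell E°cell = 0, since both electrodes use the same couple.
The compartment with the higher Au3+(aq) concentration (1.41 M) acts as the cathode; ions are reduced there and produced at the dilute (0.49 M) anode.
With n = 3, Ecell = −(0.0592/3)·log([dilute]/[conc]) = −(0.0592/3)·log(0.49/1.41) = +0.009 V.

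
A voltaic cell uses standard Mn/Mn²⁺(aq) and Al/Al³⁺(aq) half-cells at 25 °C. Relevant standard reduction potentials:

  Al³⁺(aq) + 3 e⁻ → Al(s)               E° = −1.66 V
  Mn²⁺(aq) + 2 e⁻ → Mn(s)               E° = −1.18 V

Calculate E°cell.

+0.48 V

Of the two couples in this cell, the one with the more positive reduction potential is reduced at the cathode: here that is Mn²⁺/Mn (−1.18 V); Al³⁺/Al (−1.66 V) is the anode.
E°cell = E°(cathode) − E°(anode) = −1.18 − (−1.66) = +0.48 V.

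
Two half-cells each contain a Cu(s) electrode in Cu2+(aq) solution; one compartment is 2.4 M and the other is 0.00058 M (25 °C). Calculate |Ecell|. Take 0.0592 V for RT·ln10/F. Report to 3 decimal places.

For a concentration cell E°cell = 0, since both electrodes use the same couple.
The compartment with the higher Cu2+(aq) concentration (2.4 M) acts as the cathode; ions are reduced there and produced at the dilute (0.00058 M) anode.
With n = 2, Ecell = −(0.0592/2)·log([dilute]/[conc]) = −(0.0592/2)·log(0.00058/2.4) = +0.107 V.

0.107 V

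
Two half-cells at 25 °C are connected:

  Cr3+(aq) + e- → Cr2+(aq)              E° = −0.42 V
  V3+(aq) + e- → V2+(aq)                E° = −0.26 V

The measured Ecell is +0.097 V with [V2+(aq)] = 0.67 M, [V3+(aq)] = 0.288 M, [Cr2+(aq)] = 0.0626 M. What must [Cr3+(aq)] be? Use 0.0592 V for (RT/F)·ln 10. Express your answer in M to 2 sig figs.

The V³⁺/V²⁺ couple has the larger reduction potential, so it is the cathode: E°cell = −0.26 − (−0.42) = +0.16 V and n = 1.
Since E = E° − (0.0592/n)·log Q, log Q = n(E° − E)/0.0592 = 1.064.
Balancing electrons gives V3+(aq) + Cr2+(aq) → V2+(aq) + Cr3+(aq); thus Q = ([V2+(aq)]·[Cr3+(aq)]) / ([V3+(aq)]·[Cr2+(aq)]).
Substituting the known concentrations and solving, log [Cr3+(aq)] = −0.506 and [Cr3+(aq)] = 0.31 M.

0.31 M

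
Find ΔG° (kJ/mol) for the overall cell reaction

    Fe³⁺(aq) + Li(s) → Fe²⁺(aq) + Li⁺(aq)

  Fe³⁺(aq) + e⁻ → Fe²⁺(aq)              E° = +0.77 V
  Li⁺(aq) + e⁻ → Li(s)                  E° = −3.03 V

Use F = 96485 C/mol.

In the reaction as written Fe³⁺(aq) is reduced, so the Fe³⁺/Fe²⁺ couple is the cathode and Li⁺/Li is the anode.
E°cell = +0.77 − (−3.03) = +3.80 V; balancing electrons gives n = 1.
ΔG° = −nFE°cell = −(1)(96485)(+3.80) J/mol = −367 kJ/mol.

−367 kJ/mol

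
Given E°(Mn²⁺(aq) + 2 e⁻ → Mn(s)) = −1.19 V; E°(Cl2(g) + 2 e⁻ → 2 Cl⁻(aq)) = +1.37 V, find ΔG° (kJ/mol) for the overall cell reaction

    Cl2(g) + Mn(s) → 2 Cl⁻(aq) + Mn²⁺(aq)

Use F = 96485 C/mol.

In the reaction as written Cl2(g) is reduced, so the Cl₂/Cl⁻ couple is the cathode and Mn²⁺/Mn is the anode.
E°cell = +1.37 − (−1.19) = +2.56 V; balancing electrons gives n = 2.
ΔG° = −nFE°cell = −(2)(96485)(+2.56) J/mol = −494 kJ/mol.

−494 kJ/mol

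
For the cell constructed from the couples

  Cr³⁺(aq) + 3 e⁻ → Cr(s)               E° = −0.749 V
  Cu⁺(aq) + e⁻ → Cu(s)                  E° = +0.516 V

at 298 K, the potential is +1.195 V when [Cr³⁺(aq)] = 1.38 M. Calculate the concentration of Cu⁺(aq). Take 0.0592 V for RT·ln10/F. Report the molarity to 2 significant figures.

The Cu⁺/Cu couple has the larger reduction potential, so it is the cathode: E°cell = +0.516 − (−0.749) = +1.265 V and n = 3.
Rearranging E = E° − (0.0592/n)·log Q gives log Q = 3(+1.265 − (+1.195))/0.0592 = 3.547.
The balanced reaction is 3 Cu⁺(aq) + Cr(s) → 3 Cu(s) + Cr³⁺(aq), so Q = [Cr³⁺(aq)] / [Cu⁺(aq)]^3.
Isolating [Cu⁺(aq)] in Q = 10^{3.547} yields log [Cu⁺(aq)] = −1.136, i.e. 0.073 M.

0.073 M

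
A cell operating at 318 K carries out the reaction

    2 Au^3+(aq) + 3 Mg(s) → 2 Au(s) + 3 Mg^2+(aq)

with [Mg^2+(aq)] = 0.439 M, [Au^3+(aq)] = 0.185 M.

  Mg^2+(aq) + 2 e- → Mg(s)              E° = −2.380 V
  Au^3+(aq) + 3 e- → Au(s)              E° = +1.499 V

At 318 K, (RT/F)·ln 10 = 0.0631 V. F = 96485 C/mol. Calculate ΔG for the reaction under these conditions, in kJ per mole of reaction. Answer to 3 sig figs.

E°cell = +1.499 − (−2.380) = +3.879 V; the balanced reaction transfers n = 6 electrons.
Q = [Mg^2+(aq)]^3 / [Au^3+(aq)]^2 = 2.47, so log Q = 0.393 and E = +3.879 − (0.0631/6)(0.393) = +3.8749 V.
ΔG = −nFE = −(6)(96485)(+3.8749) J/mol = −2240 kJ/mol.

−2240 kJ/mol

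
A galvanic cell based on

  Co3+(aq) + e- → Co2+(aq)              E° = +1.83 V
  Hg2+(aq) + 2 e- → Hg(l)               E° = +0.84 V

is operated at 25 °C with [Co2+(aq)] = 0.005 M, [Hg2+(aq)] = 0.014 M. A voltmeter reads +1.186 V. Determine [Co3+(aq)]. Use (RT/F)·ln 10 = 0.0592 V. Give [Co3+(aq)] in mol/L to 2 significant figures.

Co³⁺/Co²⁺ is the cathode (higher E°); E°cell = +1.83 − (+0.84) = +0.99 V with n = 2.
Since E = E° − (0.0592/n)·log Q, log Q = n(E° − E)/0.0592 = −6.622.
For 2 Co3+(aq) + Hg(l) → 2 Co2+(aq) + Hg2+(aq), the reaction quotient is Q = ([Co2+(aq)]^2·[Hg2+(aq)]) / [Co3+(aq)]^2.
Isolating [Co3+(aq)] in Q = 10^{−6.622} yields log [Co3+(aq)] = 0.083, i.e. 1.2 M.

1.2 M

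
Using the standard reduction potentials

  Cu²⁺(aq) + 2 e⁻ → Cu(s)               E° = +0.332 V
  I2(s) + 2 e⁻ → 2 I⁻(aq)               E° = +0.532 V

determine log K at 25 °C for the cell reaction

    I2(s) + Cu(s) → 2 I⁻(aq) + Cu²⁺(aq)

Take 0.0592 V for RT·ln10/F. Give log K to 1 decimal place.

The I₂/I⁻ couple is reduced (cathode); E°cell = +0.532 − (+0.332) = +0.200 V with n = 2.
At equilibrium E = 0, so log K = nE°cell / 0.0592 = (2)(+0.200) / 0.0592 = 6.8.

log K = 6.8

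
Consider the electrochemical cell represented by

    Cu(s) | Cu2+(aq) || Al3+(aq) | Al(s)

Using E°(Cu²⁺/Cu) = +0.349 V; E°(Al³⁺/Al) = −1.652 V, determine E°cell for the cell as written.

−2.001 V

By convention the left-hand electrode in cell notation is the anode (oxidation) and the right-hand electrode is the cathode (reduction).
E°cell = E°(right) − E°(left) = −1.652 − (+0.349) = −2.001 V.
The negative sign shows that, as written, the cell would require an external voltage to drive the reaction.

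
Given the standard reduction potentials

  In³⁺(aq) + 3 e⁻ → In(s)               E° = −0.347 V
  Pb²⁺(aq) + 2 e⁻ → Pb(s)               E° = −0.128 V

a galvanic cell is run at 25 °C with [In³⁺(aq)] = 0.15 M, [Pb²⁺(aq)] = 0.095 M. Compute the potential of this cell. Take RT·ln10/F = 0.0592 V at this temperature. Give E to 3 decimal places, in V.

The Pb²⁺/Pb couple has the more positive E°, so it is the cathode; In³⁺/In is the anode.
The standard potential is −0.128 − (−0.347) = +0.219 V and the balanced reaction transfers n = 6 electrons.
For the overall reaction 3 Pb²⁺(aq) + 2 In(s) → 3 Pb(s) + 2 In³⁺(aq), Q = [In³⁺(aq)]^2 / [Pb²⁺(aq)]^3 = 26.2, giving log Q = 1.419.
By the Nernst equation, E = +0.219 − (0.0592/6)·(1.419) = +0.205 V.

+0.205 V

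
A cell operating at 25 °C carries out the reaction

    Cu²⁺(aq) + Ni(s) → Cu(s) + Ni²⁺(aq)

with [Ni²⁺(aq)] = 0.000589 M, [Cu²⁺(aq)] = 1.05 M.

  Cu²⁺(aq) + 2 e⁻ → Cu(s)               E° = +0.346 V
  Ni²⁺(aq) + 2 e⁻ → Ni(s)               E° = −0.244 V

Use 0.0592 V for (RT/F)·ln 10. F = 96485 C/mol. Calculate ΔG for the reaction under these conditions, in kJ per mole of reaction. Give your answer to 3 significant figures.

E°cell = +0.346 − (−0.244) = +0.590 V; the balanced reaction transfers n = 2 electrons.
Q = [Ni²⁺(aq)] / [Cu²⁺(aq)] = 0.000561, so log Q = −3.251 and E = +0.590 − (0.0592/2)(−3.251) = +0.6862 V.
ΔG = −nFE = −(2)(96485)(+0.6862) J/mol = −132 kJ/mol.

−132 kJ/mol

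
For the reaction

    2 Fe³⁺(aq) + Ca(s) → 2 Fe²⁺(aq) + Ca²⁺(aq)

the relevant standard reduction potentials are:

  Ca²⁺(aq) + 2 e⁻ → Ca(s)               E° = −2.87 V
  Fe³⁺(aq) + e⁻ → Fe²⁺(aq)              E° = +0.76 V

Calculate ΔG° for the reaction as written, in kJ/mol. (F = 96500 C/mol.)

−701 kJ/mol

In the reaction as written Fe³⁺(aq) is reduced, so the Fe³⁺/Fe²⁺ couple is the cathode and Ca²⁺/Ca is the anode.
E°cell = +0.76 − (−2.87) = +3.63 V; balancing electrons gives n = 2.
ΔG° = −nFE°cell = −(2)(96500)(+3.63) J/mol = −701 kJ/mol.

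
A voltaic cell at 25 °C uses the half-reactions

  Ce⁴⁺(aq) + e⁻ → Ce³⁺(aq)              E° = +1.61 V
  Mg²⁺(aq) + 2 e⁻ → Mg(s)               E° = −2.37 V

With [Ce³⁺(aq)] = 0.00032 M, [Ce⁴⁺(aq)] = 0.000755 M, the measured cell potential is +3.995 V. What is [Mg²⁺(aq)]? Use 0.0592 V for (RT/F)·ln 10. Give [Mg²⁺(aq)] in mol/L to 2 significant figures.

1.7 M

With Ce⁴⁺/Ce³⁺ at the cathode and Mg²⁺/Mg at the anode, E°cell = +1.61 − (−2.37) = +3.98 V (n = 2).
From the Nernst equation, log Q = n(E° − E)/0.0592 = 2·(+3.98 − (+3.995))/0.0592 = −0.507.
Balancing electrons gives 2 Ce⁴⁺(aq) + Mg(s) → 2 Ce³⁺(aq) + Mg²⁺(aq); thus Q = ([Ce³⁺(aq)]^2·[Mg²⁺(aq)]) / [Ce⁴⁺(aq)]^2.
Substituting the known concentrations and solving, log [Mg²⁺(aq)] = 0.239 and [Mg²⁺(aq)] = 1.7 M.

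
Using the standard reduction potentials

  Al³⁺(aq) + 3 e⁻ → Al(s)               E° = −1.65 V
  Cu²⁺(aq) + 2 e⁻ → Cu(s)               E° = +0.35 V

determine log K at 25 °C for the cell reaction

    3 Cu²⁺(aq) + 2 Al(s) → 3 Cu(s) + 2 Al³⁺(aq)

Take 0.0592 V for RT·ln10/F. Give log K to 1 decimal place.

The Cu²⁺/Cu couple is reduced (cathode); E°cell = +0.35 − (−1.65) = +2.00 V with n = 6.
At equilibrium E = 0, so log K = nE°cell / 0.0592 = (6)(+2.00) / 0.0592 = 202.7.

log K = 202.7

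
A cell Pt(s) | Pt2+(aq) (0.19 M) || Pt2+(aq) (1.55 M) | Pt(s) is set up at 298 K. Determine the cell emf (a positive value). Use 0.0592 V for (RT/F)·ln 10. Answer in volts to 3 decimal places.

0.027 V

For a concentration cell E°cell = 0, since both electrodes use the same couple.
The compartment with the higher Pt2+(aq) concentration (1.55 M) acts as the cathode; ions are reduced there and produced at the dilute (0.19 M) anode.
With n = 2, Ecell = −(0.0592/2)·log([dilute]/[conc]) = −(0.0592/2)·log(0.19/1.55) = +0.027 V.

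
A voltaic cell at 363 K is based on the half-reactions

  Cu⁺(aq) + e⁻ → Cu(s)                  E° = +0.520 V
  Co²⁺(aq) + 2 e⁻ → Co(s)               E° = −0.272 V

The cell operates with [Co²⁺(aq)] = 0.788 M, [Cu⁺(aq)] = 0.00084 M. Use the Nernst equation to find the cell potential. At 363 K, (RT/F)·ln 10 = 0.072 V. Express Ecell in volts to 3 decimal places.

+0.574 V

Cu⁺/Cu is reduced (cathode, E° = +0.520 V) and Co²⁺/Co is oxidized (anode).
E°cell = +0.520 − (−0.272) = +0.792 V, with n = 2 electrons transferred.
Balancing gives 2 Cu⁺(aq) + Co(s) → 2 Cu(s) + Co²⁺(aq); hence Q = [Co²⁺(aq)] / [Cu⁺(aq)]^2 = 1.12×10^6 (log Q = 6.048).
Applying E = E° − (RT ln10/nF)·log Q gives +0.792 − (0.072/2)(6.048) = +0.574 V.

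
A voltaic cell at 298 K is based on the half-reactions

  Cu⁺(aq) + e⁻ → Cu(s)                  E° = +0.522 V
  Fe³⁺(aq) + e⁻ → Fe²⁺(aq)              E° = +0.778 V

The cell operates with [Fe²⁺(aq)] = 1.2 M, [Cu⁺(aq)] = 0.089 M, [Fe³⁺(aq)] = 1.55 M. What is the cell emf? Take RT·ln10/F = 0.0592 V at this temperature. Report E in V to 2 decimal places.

+0.32 V

The Fe³⁺/Fe²⁺ couple has the more positive E°, so it is the cathode; Cu⁺/Cu is the anode.
The standard potential is +0.778 − (+0.522) = +0.256 V and the balanced reaction transfers n = 1 electron.
Balancing gives Fe³⁺(aq) + Cu(s) → Fe²⁺(aq) + Cu⁺(aq); hence Q = ([Fe²⁺(aq)]·[Cu⁺(aq)]) / [Fe³⁺(aq)] = 0.0689 (log Q = −1.162).
By the Nernst equation, E = +0.256 − (0.0592/1)·(−1.162) = +0.32 V.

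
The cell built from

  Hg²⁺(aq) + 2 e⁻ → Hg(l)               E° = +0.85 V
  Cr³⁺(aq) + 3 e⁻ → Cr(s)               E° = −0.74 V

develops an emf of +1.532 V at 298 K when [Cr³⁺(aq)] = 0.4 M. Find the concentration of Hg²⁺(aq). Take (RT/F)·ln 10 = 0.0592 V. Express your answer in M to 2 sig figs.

With Hg²⁺/Hg at the cathode and Cr³⁺/Cr at the anode, E°cell = +0.85 − (−0.74) = +1.59 V (n = 6).
From the Nernst equation, log Q = n(E° − E)/0.0592 = 6·(+1.59 − (+1.532))/0.0592 = 5.878.
The balanced reaction is 3 Hg²⁺(aq) + 2 Cr(s) → 3 Hg(l) + 2 Cr³⁺(aq), so Q = [Cr³⁺(aq)]^2 / [Hg²⁺(aq)]^3.
Isolating [Hg²⁺(aq)] in Q = 10^{5.878} yields log [Hg²⁺(aq)] = −2.225, i.e. 0.0060 M.

0.0060 M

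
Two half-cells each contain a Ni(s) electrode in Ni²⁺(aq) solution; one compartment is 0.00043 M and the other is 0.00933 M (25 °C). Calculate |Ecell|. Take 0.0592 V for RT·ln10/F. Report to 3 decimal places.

For a concentration cell E°cell = 0, since both electrodes use the same couple.
The compartment with the higher Ni²⁺(aq) concentration (0.00933 M) acts as the cathode; ions are reduced there and produced at the dilute (0.00043 M) anode.
With n = 2, Ecell = −(0.0592/2)·log([dilute]/[conc]) = −(0.0592/2)·log(0.00043/0.00933) = +0.040 V.

0.040 V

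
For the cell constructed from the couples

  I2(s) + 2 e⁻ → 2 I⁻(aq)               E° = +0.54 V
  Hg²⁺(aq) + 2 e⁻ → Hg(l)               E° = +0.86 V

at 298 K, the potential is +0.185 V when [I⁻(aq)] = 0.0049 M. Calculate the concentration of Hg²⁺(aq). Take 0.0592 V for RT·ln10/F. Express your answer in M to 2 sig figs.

1.1 M

The Hg²⁺/Hg couple has the larger reduction potential, so it is the cathode: E°cell = +0.86 − (+0.54) = +0.32 V and n = 2.
Since E = E° − (0.0592/n)·log Q, log Q = n(E° − E)/0.0592 = 4.561.
The balanced reaction is Hg²⁺(aq) + 2 I⁻(aq) → Hg(l) + I2(s), so Q = 1 / ([Hg²⁺(aq)]·[I⁻(aq)]^2).
Isolating [Hg²⁺(aq)] in Q = 10^{4.561} yields log [Hg²⁺(aq)] = 0.059, i.e. 1.1 M.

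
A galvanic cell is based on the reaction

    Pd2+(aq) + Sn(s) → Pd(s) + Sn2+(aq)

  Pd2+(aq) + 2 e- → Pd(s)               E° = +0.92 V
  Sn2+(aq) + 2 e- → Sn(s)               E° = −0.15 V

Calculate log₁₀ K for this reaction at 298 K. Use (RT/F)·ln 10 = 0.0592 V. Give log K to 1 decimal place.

The Pd²⁺/Pd couple is reduced (cathode); E°cell = +0.92 − (−0.15) = +1.07 V with n = 2.
At equilibrium E = 0, so log K = nE°cell / 0.0592 = (2)(+1.07) / 0.0592 = 36.1.

log K = 36.1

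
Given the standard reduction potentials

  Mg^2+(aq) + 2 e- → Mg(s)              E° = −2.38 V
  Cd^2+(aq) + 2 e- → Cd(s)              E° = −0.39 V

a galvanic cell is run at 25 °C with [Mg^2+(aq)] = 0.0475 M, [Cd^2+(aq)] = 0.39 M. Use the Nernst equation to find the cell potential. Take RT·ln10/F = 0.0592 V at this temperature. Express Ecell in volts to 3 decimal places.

+2.017 V

The Cd²⁺/Cd couple has the more positive E°, so it is the cathode; Mg²⁺/Mg is the anode.
The standard potential is −0.39 − (−2.38) = +1.99 V and the balanced reaction transfers n = 2 electrons.
The balanced reaction is Cd^2+(aq) + Mg(s) → Cd(s) + Mg^2+(aq), so Q = [Mg^2+(aq)] / [Cd^2+(aq)] = 0.122 and log Q = −0.914.
Applying E = E° − (RT ln10/nF)·log Q gives +1.99 − (0.0592/2)(−0.914) = +2.017 V.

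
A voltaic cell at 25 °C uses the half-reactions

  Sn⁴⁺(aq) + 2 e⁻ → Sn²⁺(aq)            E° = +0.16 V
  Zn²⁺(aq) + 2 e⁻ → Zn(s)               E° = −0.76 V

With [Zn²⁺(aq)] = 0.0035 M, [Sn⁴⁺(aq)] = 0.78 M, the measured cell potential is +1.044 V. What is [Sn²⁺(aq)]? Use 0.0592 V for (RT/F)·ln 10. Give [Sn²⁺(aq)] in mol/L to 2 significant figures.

With Sn⁴⁺/Sn²⁺ at the cathode and Zn²⁺/Zn at the anode, E°cell = +0.16 − (−0.76) = +0.92 V (n = 2).
Rearranging E = E° − (0.0592/n)·log Q gives log Q = 2(+0.92 − (+1.044))/0.0592 = −4.189.
The balanced reaction is Sn⁴⁺(aq) + Zn(s) → Sn²⁺(aq) + Zn²⁺(aq), so Q = ([Sn²⁺(aq)]·[Zn²⁺(aq)]) / [Sn⁴⁺(aq)].
Solving for the unknown gives log [Sn²⁺(aq)] = −1.841, so [Sn²⁺(aq)] ≈ 0.014 M.

0.014 M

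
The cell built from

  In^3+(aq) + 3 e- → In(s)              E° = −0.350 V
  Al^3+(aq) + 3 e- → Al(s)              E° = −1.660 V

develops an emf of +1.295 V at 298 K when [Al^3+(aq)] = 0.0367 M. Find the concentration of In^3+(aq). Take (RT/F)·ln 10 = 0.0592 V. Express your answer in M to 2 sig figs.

With In³⁺/In at the cathode and Al³⁺/Al at the anode, E°cell = −0.350 − (−1.660) = +1.310 V (n = 3).
From the Nernst equation, log Q = n(E° − E)/0.0592 = 3·(+1.310 − (+1.295))/0.0592 = 0.760.
For In^3+(aq) + Al(s) → In(s) + Al^3+(aq), the reaction quotient is Q = [Al^3+(aq)] / [In^3+(aq)].
Substituting the known concentrations and solving, log [In^3+(aq)] = −2.195 and [In^3+(aq)] = 0.0064 M.

0.0064 M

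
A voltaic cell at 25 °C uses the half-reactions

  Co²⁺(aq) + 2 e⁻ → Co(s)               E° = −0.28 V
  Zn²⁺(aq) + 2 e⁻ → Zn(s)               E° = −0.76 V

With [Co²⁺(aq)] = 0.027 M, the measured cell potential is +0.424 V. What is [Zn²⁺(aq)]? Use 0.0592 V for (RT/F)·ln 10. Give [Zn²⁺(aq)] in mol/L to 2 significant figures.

Co²⁺/Co is the cathode (higher E°); E°cell = −0.28 − (−0.76) = +0.48 V with n = 2.
Since E = E° − (0.0592/n)·log Q, log Q = n(E° − E)/0.0592 = 1.892.
Balancing electrons gives Co²⁺(aq) + Zn(s) → Co(s) + Zn²⁺(aq); thus Q = [Zn²⁺(aq)] / [Co²⁺(aq)].
Isolating [Zn²⁺(aq)] in Q = 10^{1.892} yields log [Zn²⁺(aq)] = 0.323, i.e. 2.1 M.

2.1 M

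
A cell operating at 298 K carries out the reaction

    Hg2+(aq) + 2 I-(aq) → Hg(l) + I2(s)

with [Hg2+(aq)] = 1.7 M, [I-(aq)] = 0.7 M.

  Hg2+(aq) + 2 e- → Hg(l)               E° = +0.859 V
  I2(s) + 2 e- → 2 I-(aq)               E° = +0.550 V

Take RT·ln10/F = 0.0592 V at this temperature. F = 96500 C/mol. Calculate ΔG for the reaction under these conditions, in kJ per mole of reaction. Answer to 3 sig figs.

−59.2 kJ/mol

With Hg²⁺/Hg reduced at the cathode, E°cell = +0.859 − (+0.550) = +0.309 V and n = 2.
Here Q = 1 / ([Hg2+(aq)]·[I-(aq)]^2) = 1.2 (log Q = 0.079), giving E = +0.309 − (0.0592/2)·(0.079) = +0.3067 V.
ΔG = −nFE = −(2)(96500)(+0.3067) J/mol = −59.2 kJ/mol.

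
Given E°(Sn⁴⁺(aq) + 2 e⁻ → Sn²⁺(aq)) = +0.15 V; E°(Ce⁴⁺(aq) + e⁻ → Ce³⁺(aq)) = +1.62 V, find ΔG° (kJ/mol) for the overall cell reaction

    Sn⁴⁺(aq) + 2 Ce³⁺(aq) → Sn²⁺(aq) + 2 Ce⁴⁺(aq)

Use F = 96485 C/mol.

+284 kJ/mol

In the reaction as written Sn⁴⁺(aq) is reduced, so the Sn⁴⁺/Sn²⁺ couple is the cathode and Ce⁴⁺/Ce³⁺ is the anode.
E°cell = +0.15 − (+1.62) = −1.47 V; balancing electrons gives n = 2.
ΔG° = −nFE°cell = −(2)(96485)(−1.47) J/mol = +284 kJ/mol.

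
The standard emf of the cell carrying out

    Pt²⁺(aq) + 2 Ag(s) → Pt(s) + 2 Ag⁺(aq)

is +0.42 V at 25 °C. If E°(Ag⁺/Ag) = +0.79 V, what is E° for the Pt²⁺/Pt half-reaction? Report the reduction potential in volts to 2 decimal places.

In the reaction as written the Pt²⁺/Pt couple is reduced (cathode) and Ag⁺/Ag is oxidized (anode), so E°cell = E°(Pt²⁺/Pt) − E°(Ag⁺/Ag).
E°(Pt²⁺/Pt) = E°cell + E°(anode) = +0.42 + (+0.79) = +1.21 V.

+1.21 V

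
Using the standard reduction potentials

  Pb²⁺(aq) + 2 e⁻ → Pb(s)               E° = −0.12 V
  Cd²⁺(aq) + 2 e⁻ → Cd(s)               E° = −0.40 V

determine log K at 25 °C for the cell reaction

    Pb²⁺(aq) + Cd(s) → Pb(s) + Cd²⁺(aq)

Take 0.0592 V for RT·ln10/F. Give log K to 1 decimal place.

The Pb²⁺/Pb couple is reduced (cathode); E°cell = −0.12 − (−0.40) = +0.28 V with n = 2.
At equilibrium E = 0, so log K = nE°cell / 0.0592 = (2)(+0.28) / 0.0592 = 9.5.

log K = 9.5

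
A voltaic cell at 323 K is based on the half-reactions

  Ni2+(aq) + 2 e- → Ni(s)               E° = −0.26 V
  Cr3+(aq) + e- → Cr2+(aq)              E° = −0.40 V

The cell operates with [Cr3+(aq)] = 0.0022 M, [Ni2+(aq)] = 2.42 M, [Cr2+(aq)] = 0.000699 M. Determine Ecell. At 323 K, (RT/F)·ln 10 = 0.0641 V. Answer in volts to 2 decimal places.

+0.12 V

Since E°(Ni²⁺/Ni) > E°(Cr³⁺/Cr²⁺), Ni²⁺/Ni serves as the cathode.
E°cell = E°cat − E°an = −0.26 − (−0.40) = +0.14 V; n = 2.
For the overall reaction Ni2+(aq) + 2 Cr2+(aq) → Ni(s) + 2 Cr3+(aq), Q = [Cr3+(aq)]^2 / ([Ni2+(aq)]·[Cr2+(aq)]^2) = 4.09, giving log Q = 0.612.
Applying E = E° − (RT ln10/nF)·log Q gives +0.14 − (0.0641/2)(0.612) = +0.12 V.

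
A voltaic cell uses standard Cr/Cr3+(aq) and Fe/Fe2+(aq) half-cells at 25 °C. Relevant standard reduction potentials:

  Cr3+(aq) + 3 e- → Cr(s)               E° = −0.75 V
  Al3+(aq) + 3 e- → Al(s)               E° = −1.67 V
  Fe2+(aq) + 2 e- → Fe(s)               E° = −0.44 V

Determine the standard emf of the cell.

Of the two couples in this cell, the one with the more positive reduction potential is reduced at the cathode: here that is Fe²⁺/Fe (−0.44 V); Cr³⁺/Cr (−0.75 V) is the anode.
E°cell = E°(cathode) − E°(anode) = −0.44 − (−0.75) = +0.31 V.

+0.31 V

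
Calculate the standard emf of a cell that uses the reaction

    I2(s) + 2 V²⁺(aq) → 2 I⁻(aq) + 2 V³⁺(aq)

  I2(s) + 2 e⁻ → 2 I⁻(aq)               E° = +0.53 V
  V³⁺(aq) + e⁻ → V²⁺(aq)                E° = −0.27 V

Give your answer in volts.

I2(s) gains electrons, so the I₂/I⁻ couple is the cathode; the V³⁺/V²⁺ couple is the anode.
E°cell = E°(cathode) − E°(anode) = +0.53 − (−0.27) = +0.80 V.

+0.80 V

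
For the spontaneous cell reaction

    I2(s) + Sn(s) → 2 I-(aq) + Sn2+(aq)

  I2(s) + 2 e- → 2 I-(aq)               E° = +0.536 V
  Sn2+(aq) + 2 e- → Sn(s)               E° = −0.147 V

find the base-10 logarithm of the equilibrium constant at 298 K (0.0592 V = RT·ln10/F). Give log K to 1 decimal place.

log K = 23.1

The I₂/I⁻ couple is reduced (cathode); E°cell = +0.536 − (−0.147) = +0.683 V with n = 2.
At equilibrium E = 0, so log K = nE°cell / 0.0592 = (2)(+0.683) / 0.0592 = 23.1.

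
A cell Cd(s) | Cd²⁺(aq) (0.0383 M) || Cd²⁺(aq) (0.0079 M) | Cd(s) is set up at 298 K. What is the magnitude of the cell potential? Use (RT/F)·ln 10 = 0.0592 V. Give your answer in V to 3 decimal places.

0.020 V

For a concentration cell E°cell = 0, since both electrodes use the same couple.
The compartment with the higher Cd²⁺(aq) concentration (0.0383 M) acts as the cathode; ions are reduced there and produced at the dilute (0.0079 M) anode.
With n = 2, Ecell = −(0.0592/2)·log([dilute]/[conc]) = −(0.0592/2)·log(0.0079/0.0383) = +0.020 V.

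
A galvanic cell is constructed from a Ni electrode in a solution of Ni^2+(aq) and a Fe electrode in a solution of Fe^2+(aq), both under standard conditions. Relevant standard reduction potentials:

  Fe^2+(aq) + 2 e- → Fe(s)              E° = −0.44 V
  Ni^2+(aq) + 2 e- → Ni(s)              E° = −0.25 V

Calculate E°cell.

Of the two couples in this cell, the one with the more positive reduction potential is reduced at the cathode: here that is Ni²⁺/Ni (−0.25 V); Fe²⁺/Fe (−0.44 V) is the anode.
E°cell = E°(cathode) − E°(anode) = −0.25 − (−0.44) = +0.19 V.

+0.19 V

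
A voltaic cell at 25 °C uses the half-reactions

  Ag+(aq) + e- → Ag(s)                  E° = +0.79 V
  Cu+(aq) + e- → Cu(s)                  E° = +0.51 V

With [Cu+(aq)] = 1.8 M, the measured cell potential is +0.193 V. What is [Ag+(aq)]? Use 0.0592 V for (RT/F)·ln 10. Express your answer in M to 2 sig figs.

The Ag⁺/Ag couple has the larger reduction potential, so it is the cathode: E°cell = +0.79 − (+0.51) = +0.28 V and n = 1.
Since E = E° − (0.0592/n)·log Q, log Q = n(E° − E)/0.0592 = 1.470.
The balanced reaction is Ag+(aq) + Cu(s) → Ag(s) + Cu+(aq), so Q = [Cu+(aq)] / [Ag+(aq)].
Substituting the known concentrations and solving, log [Ag+(aq)] = −1.215 and [Ag+(aq)] = 0.061 M.

0.061 M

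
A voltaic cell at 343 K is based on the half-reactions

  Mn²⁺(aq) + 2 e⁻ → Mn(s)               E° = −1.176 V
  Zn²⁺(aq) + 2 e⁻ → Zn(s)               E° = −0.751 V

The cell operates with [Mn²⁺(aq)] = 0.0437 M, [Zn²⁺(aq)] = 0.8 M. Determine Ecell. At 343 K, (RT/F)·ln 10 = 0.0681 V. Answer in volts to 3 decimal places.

Zn²⁺/Zn is reduced (cathode, E° = −0.751 V) and Mn²⁺/Mn is oxidized (anode).
The standard potential is −0.751 − (−1.176) = +0.425 V and the balanced reaction transfers n = 2 electrons.
For the overall reaction Zn²⁺(aq) + Mn(s) → Zn(s) + Mn²⁺(aq), Q = [Mn²⁺(aq)] / [Zn²⁺(aq)] = 0.0546, giving log Q = −1.263.
By the Nernst equation, E = +0.425 − (0.0681/2)·(−1.263) = +0.468 V.

+0.468 V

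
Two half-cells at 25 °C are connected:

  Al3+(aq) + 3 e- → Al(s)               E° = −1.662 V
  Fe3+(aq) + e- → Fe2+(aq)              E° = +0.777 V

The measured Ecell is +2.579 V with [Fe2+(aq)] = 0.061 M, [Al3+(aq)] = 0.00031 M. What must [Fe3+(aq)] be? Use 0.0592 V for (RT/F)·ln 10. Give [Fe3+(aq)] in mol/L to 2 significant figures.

The Fe³⁺/Fe²⁺ couple has the larger reduction potential, so it is the cathode: E°cell = +0.777 − (−1.662) = +2.439 V and n = 3.
Rearranging E = E° − (0.0592/n)·log Q gives log Q = 3(+2.439 − (+2.579))/0.0592 = −7.095.
For 3 Fe3+(aq) + Al(s) → 3 Fe2+(aq) + Al3+(aq), the reaction quotient is Q = ([Fe2+(aq)]^3·[Al3+(aq)]) / [Fe3+(aq)]^3.
Solving for the unknown gives log [Fe3+(aq)] = −0.019, so [Fe3+(aq)] ≈ 0.96 M.

0.96 M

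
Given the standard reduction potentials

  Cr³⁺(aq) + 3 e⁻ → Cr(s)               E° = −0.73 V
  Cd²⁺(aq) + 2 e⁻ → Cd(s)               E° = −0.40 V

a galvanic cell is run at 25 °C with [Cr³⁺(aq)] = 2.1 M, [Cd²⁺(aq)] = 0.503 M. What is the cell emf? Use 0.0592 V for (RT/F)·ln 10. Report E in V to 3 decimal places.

+0.315 V

Cd²⁺/Cd is reduced (cathode, E° = −0.40 V) and Cr³⁺/Cr is oxidized (anode).
E°cell = E°cat − E°an = −0.40 − (−0.73) = +0.33 V; n = 6.
The balanced reaction is 3 Cd²⁺(aq) + 2 Cr(s) → 3 Cd(s) + 2 Cr³⁺(aq), so Q = [Cr³⁺(aq)]^2 / [Cd²⁺(aq)]^3 = 34.7 and log Q = 1.540.
E = E° − (0.0592/n)·log Q = +0.33 − (0.0592/6)(1.540) = +0.315 V.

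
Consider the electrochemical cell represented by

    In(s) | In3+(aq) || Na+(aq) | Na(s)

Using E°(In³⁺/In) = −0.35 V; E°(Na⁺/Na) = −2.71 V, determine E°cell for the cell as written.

−2.36 V

By convention the left-hand electrode in cell notation is the anode (oxidation) and the right-hand electrode is the cathode (reduction).
E°cell = E°(right) − E°(left) = −2.71 − (−0.35) = −2.36 V.
The negative sign shows that, as written, the cell would require an external voltage to drive the reaction.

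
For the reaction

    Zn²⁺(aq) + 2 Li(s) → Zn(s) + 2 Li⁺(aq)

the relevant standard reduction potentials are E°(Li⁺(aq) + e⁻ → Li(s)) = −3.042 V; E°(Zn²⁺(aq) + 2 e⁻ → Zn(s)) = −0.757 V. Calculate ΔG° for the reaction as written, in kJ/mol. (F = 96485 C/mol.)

−441 kJ/mol

In the reaction as written Zn²⁺(aq) is reduced, so the Zn²⁺/Zn couple is the cathode and Li⁺/Li is the anode.
E°cell = −0.757 − (−3.042) = +2.285 V; balancing electrons gives n = 2.
ΔG° = −nFE°cell = −(2)(96485)(+2.285) J/mol = −441 kJ/mol.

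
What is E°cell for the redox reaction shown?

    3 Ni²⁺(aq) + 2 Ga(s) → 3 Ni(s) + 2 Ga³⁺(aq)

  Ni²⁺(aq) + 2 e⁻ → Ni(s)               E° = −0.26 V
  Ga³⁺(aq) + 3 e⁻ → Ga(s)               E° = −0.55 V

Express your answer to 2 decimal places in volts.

+0.29 V

In the reaction as written, Ni²⁺(aq) is reduced (cathode) and Ga³⁺(aq) is produced by oxidation at the anode.
E°cell = E°(cathode) − E°(anode) = −0.26 − (−0.55) = +0.29 V.
The positive value indicates the reaction is spontaneous as written.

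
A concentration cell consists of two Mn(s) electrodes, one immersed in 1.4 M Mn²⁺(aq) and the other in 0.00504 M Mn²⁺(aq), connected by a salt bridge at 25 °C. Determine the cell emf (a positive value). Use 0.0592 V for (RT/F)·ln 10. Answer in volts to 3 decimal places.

For a concentration cell E°cell = 0, since both electrodes use the same couple.
The compartment with the higher Mn²⁺(aq) concentration (1.4 M) acts as the cathode; ions are reduced there and produced at the dilute (0.00504 M) anode.
With n = 2, Ecell = −(0.0592/2)·log([dilute]/[conc]) = −(0.0592/2)·log(0.00504/1.4) = +0.072 V.

0.072 V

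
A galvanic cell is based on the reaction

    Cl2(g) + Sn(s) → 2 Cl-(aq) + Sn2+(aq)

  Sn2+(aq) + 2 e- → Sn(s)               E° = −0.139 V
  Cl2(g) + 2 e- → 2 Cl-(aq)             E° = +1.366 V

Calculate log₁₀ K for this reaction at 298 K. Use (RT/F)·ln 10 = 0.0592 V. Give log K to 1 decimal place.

log K = 50.8

The Cl₂/Cl⁻ couple is reduced (cathode); E°cell = +1.366 − (−0.139) = +1.505 V with n = 2.
At equilibrium E = 0, so log K = nE°cell / 0.0592 = (2)(+1.505) / 0.0592 = 50.8.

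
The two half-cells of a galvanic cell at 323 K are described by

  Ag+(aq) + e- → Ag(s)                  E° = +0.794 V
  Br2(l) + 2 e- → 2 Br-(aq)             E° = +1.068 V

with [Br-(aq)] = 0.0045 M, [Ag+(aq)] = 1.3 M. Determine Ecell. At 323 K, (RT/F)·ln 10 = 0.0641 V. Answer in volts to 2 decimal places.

Br₂/Br⁻ is reduced (cathode, E° = +1.068 V) and Ag⁺/Ag is oxidized (anode).
E°cell = +1.068 − (+0.794) = +0.274 V, with n = 2 electrons transferred.
For the overall reaction Br2(l) + 2 Ag(s) → 2 Br-(aq) + 2 Ag+(aq), Q = [Br-(aq)]^2·[Ag+(aq)]^2 = 3.42×10^−5, giving log Q = −4.466.
By the Nernst equation, E = +0.274 − (0.0641/2)·(−4.466) = +0.42 V.

+0.42 V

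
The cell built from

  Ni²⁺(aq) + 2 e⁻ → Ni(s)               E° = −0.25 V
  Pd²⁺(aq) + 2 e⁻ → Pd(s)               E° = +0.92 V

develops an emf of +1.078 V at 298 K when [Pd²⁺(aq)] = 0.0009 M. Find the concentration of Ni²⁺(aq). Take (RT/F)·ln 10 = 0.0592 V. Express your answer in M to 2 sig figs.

1.2 M

The Pd²⁺/Pd couple has the larger reduction potential, so it is the cathode: E°cell = +0.92 − (−0.25) = +1.17 V and n = 2.
From the Nernst equation, log Q = n(E° − E)/0.0592 = 2·(+1.17 − (+1.078))/0.0592 = 3.108.
The balanced reaction is Pd²⁺(aq) + Ni(s) → Pd(s) + Ni²⁺(aq), so Q = [Ni²⁺(aq)] / [Pd²⁺(aq)].
Substituting the known concentrations and solving, log [Ni²⁺(aq)] = 0.062 and [Ni²⁺(aq)] = 1.2 M.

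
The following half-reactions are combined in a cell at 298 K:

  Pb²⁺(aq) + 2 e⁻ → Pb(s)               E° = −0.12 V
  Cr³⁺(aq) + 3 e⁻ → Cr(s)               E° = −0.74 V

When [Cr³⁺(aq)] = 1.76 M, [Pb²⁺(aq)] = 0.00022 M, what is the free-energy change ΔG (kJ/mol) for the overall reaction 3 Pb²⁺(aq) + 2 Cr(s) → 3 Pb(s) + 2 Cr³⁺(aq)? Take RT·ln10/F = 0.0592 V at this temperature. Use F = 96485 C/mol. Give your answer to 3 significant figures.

−293 kJ/mol

With Pb²⁺/Pb reduced at the cathode, E°cell = −0.12 − (−0.74) = +0.62 V and n = 6.
The reaction quotient is [Cr³⁺(aq)]^2 / [Pb²⁺(aq)]^3 = 2.91×10^11; by Nernst, E = +0.62 − (0.0592/6)(11.464) = +0.5069 V.
Finally ΔG = −nFE = −(6)(96485 C/mol)(+0.5069 V) = −293 kJ/mol.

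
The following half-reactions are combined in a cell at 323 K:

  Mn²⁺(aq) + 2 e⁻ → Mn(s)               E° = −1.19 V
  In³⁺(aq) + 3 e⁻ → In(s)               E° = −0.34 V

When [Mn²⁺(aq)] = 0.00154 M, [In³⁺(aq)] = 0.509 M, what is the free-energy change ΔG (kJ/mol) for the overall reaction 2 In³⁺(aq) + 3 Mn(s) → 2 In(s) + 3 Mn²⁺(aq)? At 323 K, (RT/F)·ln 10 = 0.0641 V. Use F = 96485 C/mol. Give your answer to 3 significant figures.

−541 kJ/mol

The standard cell potential is −0.34 − (−1.19) = +0.85 V, with n = 6 electrons in the balanced equation.
Q = [Mn²⁺(aq)]^3 / [In³⁺(aq)]^2 = 1.41×10^−8, so log Q = −7.851 and E = +0.85 − (0.0641/6)(−7.851) = +0.9339 V.
Then ΔG = −nFE = −6 × 96485 × +0.9339 J/mol = −541 kJ/mol.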